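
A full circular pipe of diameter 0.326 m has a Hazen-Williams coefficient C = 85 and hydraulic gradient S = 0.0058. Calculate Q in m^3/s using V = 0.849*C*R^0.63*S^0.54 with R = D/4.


For a full circular pipe, R = D/4 = 0.326/4 = 0.0815 m.
V = 0.849 * 85 * 0.0815^0.63 * 0.0058^0.54
  = 0.849 * 85 * 0.206077 * 0.06198
  = 0.9217 m/s.
Pipe area A = pi*D^2/4 = pi*0.326^2/4 = 0.0835 m^2.
Q = A * V = 0.0835 * 0.9217 = 0.0769 m^3/s.

0.0769


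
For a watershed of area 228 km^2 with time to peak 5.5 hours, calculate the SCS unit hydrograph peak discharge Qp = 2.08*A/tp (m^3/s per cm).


SCS formula: Qp = 2.08 * A / tp.
Qp = 2.08 * 228 / 5.5
   = 474.24 / 5.5
   = 86.23 m^3/s per cm.

86.23


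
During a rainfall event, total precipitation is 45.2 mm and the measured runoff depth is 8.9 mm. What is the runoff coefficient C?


The runoff coefficient C = runoff depth / rainfall depth.
C = 8.9 / 45.2
  = 0.1969.

0.1969


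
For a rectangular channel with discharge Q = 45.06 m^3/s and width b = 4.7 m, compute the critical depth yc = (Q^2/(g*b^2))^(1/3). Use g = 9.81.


Using yc = (Q^2 / (g * b^2))^(1/3):
Q^2 = 45.06^2 = 2030.4.
g * b^2 = 9.81 * 4.7^2 = 9.81 * 22.09 = 216.7.
Q^2 / (g*b^2) = 2030.4 / 216.7 = 9.3696.
yc = 9.3696^(1/3) = 2.1082 m.

2.1082


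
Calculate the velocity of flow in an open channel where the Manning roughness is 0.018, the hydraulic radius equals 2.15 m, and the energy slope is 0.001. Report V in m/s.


Manning's equation gives V = (1/n) * R^(2/3) * S^(1/2).
First, compute R^(2/3) = 2.15^(2/3) = 1.6658.
Next, S^(1/2) = 0.001^(1/2) = 0.031623.
Then 1/n = 1/0.018 = 55.56.
V = 55.56 * 1.6658 * 0.031623 = 2.9265 m/s.

2.9265


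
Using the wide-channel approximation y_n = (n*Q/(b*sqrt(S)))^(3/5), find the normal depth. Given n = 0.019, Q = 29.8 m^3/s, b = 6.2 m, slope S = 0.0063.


We use the wide-channel approximation y_n = (n*Q/(b*sqrt(S)))^(3/5).
sqrt(S) = sqrt(0.0063) = 0.079373.
Numerator: n*Q = 0.019 * 29.8 = 0.5662.
Denominator: b*sqrt(S) = 6.2 * 0.079373 = 0.492113.
arg = 1.1506.
y_n = 1.1506^(3/5) = 1.0878 m.

1.0878


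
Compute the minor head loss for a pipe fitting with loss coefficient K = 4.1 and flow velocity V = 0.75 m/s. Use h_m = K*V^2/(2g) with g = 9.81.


Minor loss formula: h_m = K * V^2/(2g).
V^2 = 0.75^2 = 0.5625.
V^2/(2g) = 0.5625 / 19.62 = 0.0287 m.
h_m = 4.1 * 0.0287 = 0.1175 m.

0.1175


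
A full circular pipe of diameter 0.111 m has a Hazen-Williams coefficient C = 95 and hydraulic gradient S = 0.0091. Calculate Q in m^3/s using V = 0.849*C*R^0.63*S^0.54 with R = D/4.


For a full circular pipe, R = D/4 = 0.111/4 = 0.0278 m.
V = 0.849 * 95 * 0.0278^0.63 * 0.0091^0.54
  = 0.849 * 95 * 0.104534 * 0.079046
  = 0.6665 m/s.
Pipe area A = pi*D^2/4 = pi*0.111^2/4 = 0.0097 m^2.
Q = A * V = 0.0097 * 0.6665 = 0.0064 m^3/s.

0.0064


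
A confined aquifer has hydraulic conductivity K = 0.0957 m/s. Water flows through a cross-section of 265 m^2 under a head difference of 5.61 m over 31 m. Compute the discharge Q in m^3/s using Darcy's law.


Darcy's law: Q = K * A * i, where i = dh/L.
Hydraulic gradient i = 5.61 / 31 = 0.180968.
Q = 0.0957 * 265 * 0.180968
  = 4.5894 m^3/s.

4.5894


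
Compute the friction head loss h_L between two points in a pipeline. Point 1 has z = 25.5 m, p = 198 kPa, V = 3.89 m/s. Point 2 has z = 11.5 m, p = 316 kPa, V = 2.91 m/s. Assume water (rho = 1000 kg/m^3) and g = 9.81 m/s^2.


Total head at each section: H = z + p/(rho*g) + V^2/(2g).
H1 = 25.5 + 198*1000/(1000*9.81) + 3.89^2/(2*9.81)
   = 25.5 + 20.183 + 0.7713
   = 46.455 m.
H2 = 11.5 + 316*1000/(1000*9.81) + 2.91^2/(2*9.81)
   = 11.5 + 32.212 + 0.4316
   = 44.144 m.
h_L = H1 - H2 = 46.455 - 44.144 = 2.311 m.

2.311


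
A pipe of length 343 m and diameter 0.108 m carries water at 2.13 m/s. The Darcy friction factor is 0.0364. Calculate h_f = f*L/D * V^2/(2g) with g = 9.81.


Darcy-Weisbach equation: h_f = f * (L/D) * V^2/(2g).
f * L/D = 0.0364 * 343/0.108 = 115.6037.
V^2/(2g) = 2.13^2 / (2*9.81) = 4.5369 / 19.62 = 0.2312 m.
h_f = 115.6037 * 0.2312 = 26.732 m.

26.732


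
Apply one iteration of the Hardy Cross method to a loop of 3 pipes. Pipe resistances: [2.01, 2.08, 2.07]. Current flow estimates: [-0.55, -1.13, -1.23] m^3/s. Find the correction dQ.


Numerator terms (r*Q*|Q|): 2.01*-0.55*|-0.55| = -0.608; 2.08*-1.13*|-1.13| = -2.656; 2.07*-1.23*|-1.23| = -3.1317.
Sum of numerator = -6.3957.
Denominator terms (r*|Q|): 2.01*|-0.55| = 1.1055; 2.08*|-1.13| = 2.3504; 2.07*|-1.23| = 2.5461.
2 * sum of denominator = 2 * 6.002 = 12.004.
dQ = --6.3957 / 12.004 = 0.5328 m^3/s.

0.5328


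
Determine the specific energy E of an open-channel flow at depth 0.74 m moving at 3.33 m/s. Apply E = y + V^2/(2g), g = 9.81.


Specific energy E = y + V^2/(2g).
Velocity head = V^2/(2g) = 3.33^2 / (2*9.81) = 11.0889 / 19.62 = 0.5652 m.
E = 0.74 + 0.5652 = 1.3052 m.

1.3052


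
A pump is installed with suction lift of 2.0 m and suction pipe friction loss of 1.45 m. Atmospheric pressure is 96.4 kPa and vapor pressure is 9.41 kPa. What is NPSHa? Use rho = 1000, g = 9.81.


NPSHa = p_atm/(rho*g) - z_s - hf_s - p_vap/(rho*g).
p_atm/(rho*g) = 96.4*1000 / (1000*9.81) = 9.827 m.
p_vap/(rho*g) = 9.41*1000 / (1000*9.81) = 0.959 m.
NPSHa = 9.827 - 2.0 - 1.45 - 0.959
      = 5.42 m.

5.42


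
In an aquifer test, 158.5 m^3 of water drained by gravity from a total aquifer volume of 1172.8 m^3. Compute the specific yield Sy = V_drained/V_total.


Specific yield Sy = Volume drained / Total volume.
Sy = 158.5 / 1172.8
   = 0.1351.

0.1351


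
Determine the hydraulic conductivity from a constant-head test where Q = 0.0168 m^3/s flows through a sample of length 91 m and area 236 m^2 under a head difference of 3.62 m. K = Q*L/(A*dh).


From K = Q*L / (A*dh):
Numerator: Q*L = 0.0168 * 91 = 1.5288.
Denominator: A*dh = 236 * 3.62 = 854.32.
K = 1.5288 / 854.32 = 0.001789 m/s.

0.001789


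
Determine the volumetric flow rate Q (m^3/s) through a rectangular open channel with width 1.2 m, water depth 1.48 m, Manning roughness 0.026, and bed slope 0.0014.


For a rectangular channel, the cross-sectional area A = b * y = 1.2 * 1.48 = 1.78 m^2.
The wetted perimeter P = b + 2y = 1.2 + 2*1.48 = 4.16 m.
Hydraulic radius R = A/P = 1.78/4.16 = 0.4269 m.
Velocity V = (1/n)*R^(2/3)*S^(1/2) = (1/0.026)*0.4269^(2/3)*0.0014^(1/2) = 0.8159 m/s.
Discharge Q = A * V = 1.78 * 0.8159 = 1.449 m^3/s.

1.449


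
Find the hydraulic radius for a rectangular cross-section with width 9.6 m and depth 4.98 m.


For a rectangular section:
Flow area A = b * y = 9.6 * 4.98 = 47.81 m^2.
Wetted perimeter P = b + 2y = 9.6 + 2*4.98 = 19.56 m.
Hydraulic radius R = A/P = 47.81 / 19.56 = 2.4442 m.

2.4442


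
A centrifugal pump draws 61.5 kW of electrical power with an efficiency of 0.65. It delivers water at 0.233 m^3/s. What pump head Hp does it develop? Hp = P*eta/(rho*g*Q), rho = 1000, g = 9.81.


Pump head formula: Hp = P * eta / (rho * g * Q).
Numerator: P * eta = 61.5 * 1000 * 0.65 = 39975.0 W.
Denominator: rho * g * Q = 1000 * 9.81 * 0.233 = 2285.73.
Hp = 39975.0 / 2285.73 = 17.49 m.

17.49


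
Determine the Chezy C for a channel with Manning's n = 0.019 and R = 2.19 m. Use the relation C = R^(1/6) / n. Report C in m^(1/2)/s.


The Chezy coefficient relates to Manning's n through C = R^(1/6) / n.
R^(1/6) = 2.19^(1/6) = 1.139569.
C = 1.139569 / 0.019 = 59.98 m^(1/2)/s.

59.98


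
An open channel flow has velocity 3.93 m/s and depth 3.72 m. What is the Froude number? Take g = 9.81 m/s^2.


The Froude number is defined as Fr = V / sqrt(g*y).
g*y = 9.81 * 3.72 = 36.4932.
sqrt(g*y) = sqrt(36.4932) = 6.041.
Fr = 3.93 / 6.041 = 0.6506.

0.6506


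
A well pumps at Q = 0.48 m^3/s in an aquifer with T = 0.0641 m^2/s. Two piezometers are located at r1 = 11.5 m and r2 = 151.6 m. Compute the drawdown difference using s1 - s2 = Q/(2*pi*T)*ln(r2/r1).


Thiem equation: s1 - s2 = Q/(2*pi*T) * ln(r2/r1).
ln(r2/r1) = ln(151.6/11.5) = 2.5789.
Q/(2*pi*T) = 0.48 / (2*pi*0.0641) = 0.48 / 0.4028 = 1.1918.
s1 - s2 = 1.1918 * 2.5789 = 3.0735 m.

3.0735


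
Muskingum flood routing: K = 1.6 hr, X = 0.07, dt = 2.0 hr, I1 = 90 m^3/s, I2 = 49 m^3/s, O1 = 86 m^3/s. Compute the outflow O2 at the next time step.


Muskingum coefficients:
denom = 2*K*(1-X) + dt = 2*1.6*(1-0.07) + 2.0 = 4.976.
C0 = (dt - 2*K*X)/denom = (2.0 - 2*1.6*0.07)/4.976 = 0.3569.
C1 = (dt + 2*K*X)/denom = (2.0 + 2*1.6*0.07)/4.976 = 0.4469.
C2 = (2*K*(1-X) - dt)/denom = 0.1961.
O2 = C0*I2 + C1*I1 + C2*O1
   = 0.3569*49 + 0.4469*90 + 0.1961*86
   = 74.58 m^3/s.

74.58


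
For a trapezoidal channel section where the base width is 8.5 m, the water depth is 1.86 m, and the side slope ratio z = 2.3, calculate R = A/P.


For a trapezoidal section with side slope z:
A = (b + z*y)*y = (8.5 + 2.3*1.86)*1.86 = 23.767 m^2.
P = b + 2*y*sqrt(1 + z^2) = 8.5 + 2*1.86*sqrt(1 + 2.3^2) = 17.83 m.
R = A/P = 23.767 / 17.83 = 1.333 m.

1.333


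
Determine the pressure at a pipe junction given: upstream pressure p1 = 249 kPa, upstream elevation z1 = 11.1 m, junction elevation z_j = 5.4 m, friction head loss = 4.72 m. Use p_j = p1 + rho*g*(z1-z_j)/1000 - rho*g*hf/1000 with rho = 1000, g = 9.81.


Junction pressure: p_j = p1 + rho*g*(z1 - z_j)/1000 - rho*g*hf/1000.
Elevation term = 1000*9.81*(11.1 - 5.4)/1000 = 55.917 kPa.
Friction term = 1000*9.81*4.72/1000 = 46.303 kPa.
p_j = 249 + 55.917 - 46.303 = 258.61 kPa.

258.61


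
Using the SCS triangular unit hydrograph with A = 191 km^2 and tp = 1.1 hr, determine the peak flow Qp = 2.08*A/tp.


SCS formula: Qp = 2.08 * A / tp.
Qp = 2.08 * 191 / 1.1
   = 397.28 / 1.1
   = 361.16 m^3/s per cm.

361.16


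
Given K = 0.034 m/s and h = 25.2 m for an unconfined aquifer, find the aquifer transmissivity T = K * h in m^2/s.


Transmissivity is defined as T = K * h.
T = 0.034 * 25.2
  = 0.8568 m^2/s.

0.8568


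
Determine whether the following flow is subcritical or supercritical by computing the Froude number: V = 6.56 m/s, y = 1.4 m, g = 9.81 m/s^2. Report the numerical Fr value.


The Froude number is defined as Fr = V / sqrt(g*y).
g*y = 9.81 * 1.4 = 13.734.
sqrt(g*y) = sqrt(13.734) = 3.7059.
Fr = 6.56 / 3.7059 = 1.7701.
Since Fr > 1, the flow is supercritical.

1.7701


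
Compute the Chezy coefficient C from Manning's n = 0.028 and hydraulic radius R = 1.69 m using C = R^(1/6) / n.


The Chezy coefficient relates to Manning's n through C = R^(1/6) / n.
R^(1/6) = 1.69^(1/6) = 1.091393.
C = 1.091393 / 0.028 = 38.98 m^(1/2)/s.

38.98


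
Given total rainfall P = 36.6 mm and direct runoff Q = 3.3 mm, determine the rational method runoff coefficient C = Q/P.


The runoff coefficient C = runoff depth / rainfall depth.
C = 3.3 / 36.6
  = 0.0902.

0.0902


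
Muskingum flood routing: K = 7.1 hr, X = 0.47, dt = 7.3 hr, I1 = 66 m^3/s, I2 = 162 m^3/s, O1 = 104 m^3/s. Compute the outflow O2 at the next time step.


Muskingum coefficients:
denom = 2*K*(1-X) + dt = 2*7.1*(1-0.47) + 7.3 = 14.826.
C0 = (dt - 2*K*X)/denom = (7.3 - 2*7.1*0.47)/14.826 = 0.0422.
C1 = (dt + 2*K*X)/denom = (7.3 + 2*7.1*0.47)/14.826 = 0.9425.
C2 = (2*K*(1-X) - dt)/denom = 0.0152.
O2 = C0*I2 + C1*I1 + C2*O1
   = 0.0422*162 + 0.9425*66 + 0.0152*104
   = 70.63 m^3/s.

70.63


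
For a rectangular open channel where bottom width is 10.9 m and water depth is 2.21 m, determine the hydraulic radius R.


For a rectangular section:
Flow area A = b * y = 10.9 * 2.21 = 24.09 m^2.
Wetted perimeter P = b + 2y = 10.9 + 2*2.21 = 15.32 m.
Hydraulic radius R = A/P = 24.09 / 15.32 = 1.5724 m.

1.5724


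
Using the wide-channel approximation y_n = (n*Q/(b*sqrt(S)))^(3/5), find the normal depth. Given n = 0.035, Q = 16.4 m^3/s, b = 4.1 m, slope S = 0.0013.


We use the wide-channel approximation y_n = (n*Q/(b*sqrt(S)))^(3/5).
sqrt(S) = sqrt(0.0013) = 0.036056.
Numerator: n*Q = 0.035 * 16.4 = 0.574.
Denominator: b*sqrt(S) = 4.1 * 0.036056 = 0.14783.
arg = 3.8829.
y_n = 3.8829^(3/5) = 2.2568 m.

2.2568


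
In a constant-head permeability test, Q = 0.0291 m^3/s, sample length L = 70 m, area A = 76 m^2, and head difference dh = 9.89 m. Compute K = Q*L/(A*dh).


From K = Q*L / (A*dh):
Numerator: Q*L = 0.0291 * 70 = 2.037.
Denominator: A*dh = 76 * 9.89 = 751.64.
K = 2.037 / 751.64 = 0.00271 m/s.

0.00271


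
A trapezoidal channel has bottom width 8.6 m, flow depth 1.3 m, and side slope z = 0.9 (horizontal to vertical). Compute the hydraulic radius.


For a trapezoidal section with side slope z:
A = (b + z*y)*y = (8.6 + 0.9*1.3)*1.3 = 12.701 m^2.
P = b + 2*y*sqrt(1 + z^2) = 8.6 + 2*1.3*sqrt(1 + 0.9^2) = 12.098 m.
R = A/P = 12.701 / 12.098 = 1.0498 m.

1.0498


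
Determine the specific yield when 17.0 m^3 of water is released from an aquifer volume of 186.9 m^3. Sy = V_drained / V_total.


Specific yield Sy = Volume drained / Total volume.
Sy = 17.0 / 186.9
   = 0.091.

0.091


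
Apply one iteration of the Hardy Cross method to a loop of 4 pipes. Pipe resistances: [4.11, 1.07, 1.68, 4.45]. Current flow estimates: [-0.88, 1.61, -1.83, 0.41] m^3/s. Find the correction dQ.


Numerator terms (r*Q*|Q|): 4.11*-0.88*|-0.88| = -3.1828; 1.07*1.61*|1.61| = 2.7735; 1.68*-1.83*|-1.83| = -5.6262; 4.45*0.41*|0.41| = 0.748.
Sum of numerator = -5.2873.
Denominator terms (r*|Q|): 4.11*|-0.88| = 3.6168; 1.07*|1.61| = 1.7227; 1.68*|-1.83| = 3.0744; 4.45*|0.41| = 1.8245.
2 * sum of denominator = 2 * 10.2384 = 20.4768.
dQ = --5.2873 / 20.4768 = 0.2582 m^3/s.

0.2582


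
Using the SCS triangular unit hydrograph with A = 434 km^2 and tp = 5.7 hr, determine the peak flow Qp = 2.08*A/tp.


SCS formula: Qp = 2.08 * A / tp.
Qp = 2.08 * 434 / 5.7
   = 902.72 / 5.7
   = 158.37 m^3/s per cm.

158.37


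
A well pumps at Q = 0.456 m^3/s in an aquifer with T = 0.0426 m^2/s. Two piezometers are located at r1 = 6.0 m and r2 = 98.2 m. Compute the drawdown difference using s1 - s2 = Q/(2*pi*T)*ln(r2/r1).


Thiem equation: s1 - s2 = Q/(2*pi*T) * ln(r2/r1).
ln(r2/r1) = ln(98.2/6.0) = 2.7952.
Q/(2*pi*T) = 0.456 / (2*pi*0.0426) = 0.456 / 0.2677 = 1.7036.
s1 - s2 = 1.7036 * 2.7952 = 4.7621 m.

4.7621


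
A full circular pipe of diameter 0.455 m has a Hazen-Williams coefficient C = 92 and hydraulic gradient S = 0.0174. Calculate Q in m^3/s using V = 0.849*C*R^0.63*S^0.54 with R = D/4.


For a full circular pipe, R = D/4 = 0.455/4 = 0.1138 m.
V = 0.849 * 92 * 0.1138^0.63 * 0.0174^0.54
  = 0.849 * 92 * 0.254243 * 0.112175
  = 2.2276 m/s.
Pipe area A = pi*D^2/4 = pi*0.455^2/4 = 0.1626 m^2.
Q = A * V = 0.1626 * 2.2276 = 0.3622 m^3/s.

0.3622


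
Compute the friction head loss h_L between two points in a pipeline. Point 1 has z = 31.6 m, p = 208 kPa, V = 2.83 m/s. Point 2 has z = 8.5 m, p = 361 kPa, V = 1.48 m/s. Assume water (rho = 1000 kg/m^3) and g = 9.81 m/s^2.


Total head at each section: H = z + p/(rho*g) + V^2/(2g).
H1 = 31.6 + 208*1000/(1000*9.81) + 2.83^2/(2*9.81)
   = 31.6 + 21.203 + 0.4082
   = 53.211 m.
H2 = 8.5 + 361*1000/(1000*9.81) + 1.48^2/(2*9.81)
   = 8.5 + 36.799 + 0.1116
   = 45.411 m.
h_L = H1 - H2 = 53.211 - 45.411 = 7.8 m.

7.8


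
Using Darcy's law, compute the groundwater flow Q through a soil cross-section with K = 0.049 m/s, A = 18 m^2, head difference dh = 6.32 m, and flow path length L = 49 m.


Darcy's law: Q = K * A * i, where i = dh/L.
Hydraulic gradient i = 6.32 / 49 = 0.12898.
Q = 0.049 * 18 * 0.12898
  = 0.1138 m^3/s.

0.1138


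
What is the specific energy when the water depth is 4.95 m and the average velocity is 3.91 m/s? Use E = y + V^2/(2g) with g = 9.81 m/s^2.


Specific energy E = y + V^2/(2g).
Velocity head = V^2/(2g) = 3.91^2 / (2*9.81) = 15.2881 / 19.62 = 0.7792 m.
E = 4.95 + 0.7792 = 5.7292 m.

5.7292


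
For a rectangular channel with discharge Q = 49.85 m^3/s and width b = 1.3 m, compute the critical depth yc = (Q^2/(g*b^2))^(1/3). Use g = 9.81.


Using yc = (Q^2 / (g * b^2))^(1/3):
Q^2 = 49.85^2 = 2485.02.
g * b^2 = 9.81 * 1.3^2 = 9.81 * 1.69 = 16.58.
Q^2 / (g*b^2) = 2485.02 / 16.58 = 149.8806.
yc = 149.8806^(1/3) = 5.312 m.

5.312


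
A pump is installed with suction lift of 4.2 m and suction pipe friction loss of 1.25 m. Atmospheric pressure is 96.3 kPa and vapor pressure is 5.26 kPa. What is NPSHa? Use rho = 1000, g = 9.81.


NPSHa = p_atm/(rho*g) - z_s - hf_s - p_vap/(rho*g).
p_atm/(rho*g) = 96.3*1000 / (1000*9.81) = 9.817 m.
p_vap/(rho*g) = 5.26*1000 / (1000*9.81) = 0.536 m.
NPSHa = 9.817 - 4.2 - 1.25 - 0.536
      = 3.83 m.

3.83


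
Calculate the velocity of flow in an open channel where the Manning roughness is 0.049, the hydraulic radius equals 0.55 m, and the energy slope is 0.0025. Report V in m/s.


Manning's equation gives V = (1/n) * R^(2/3) * S^(1/2).
First, compute R^(2/3) = 0.55^(2/3) = 0.6713.
Next, S^(1/2) = 0.0025^(1/2) = 0.05.
Then 1/n = 1/0.049 = 20.41.
V = 20.41 * 0.6713 * 0.05 = 0.685 m/s.

0.685


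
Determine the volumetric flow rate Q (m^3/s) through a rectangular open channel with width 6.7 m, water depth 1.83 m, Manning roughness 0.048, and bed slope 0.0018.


For a rectangular channel, the cross-sectional area A = b * y = 6.7 * 1.83 = 12.26 m^2.
The wetted perimeter P = b + 2y = 6.7 + 2*1.83 = 10.36 m.
Hydraulic radius R = A/P = 12.26/10.36 = 1.1835 m.
Velocity V = (1/n)*R^(2/3)*S^(1/2) = (1/0.048)*1.1835^(2/3)*0.0018^(1/2) = 0.9889 m/s.
Discharge Q = A * V = 12.26 * 0.9889 = 12.125 m^3/s.

12.125


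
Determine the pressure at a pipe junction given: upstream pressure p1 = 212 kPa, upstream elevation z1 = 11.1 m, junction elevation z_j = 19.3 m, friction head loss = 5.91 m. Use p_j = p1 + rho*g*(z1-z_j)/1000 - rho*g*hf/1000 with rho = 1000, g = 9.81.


Junction pressure: p_j = p1 + rho*g*(z1 - z_j)/1000 - rho*g*hf/1000.
Elevation term = 1000*9.81*(11.1 - 19.3)/1000 = -80.442 kPa.
Friction term = 1000*9.81*5.91/1000 = 57.977 kPa.
p_j = 212 + -80.442 - 57.977 = 73.58 kPa.

73.58


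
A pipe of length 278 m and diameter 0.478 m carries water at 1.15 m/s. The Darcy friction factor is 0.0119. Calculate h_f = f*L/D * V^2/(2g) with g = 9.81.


Darcy-Weisbach equation: h_f = f * (L/D) * V^2/(2g).
f * L/D = 0.0119 * 278/0.478 = 6.9209.
V^2/(2g) = 1.15^2 / (2*9.81) = 1.3225 / 19.62 = 0.0674 m.
h_f = 6.9209 * 0.0674 = 0.467 m.

0.467


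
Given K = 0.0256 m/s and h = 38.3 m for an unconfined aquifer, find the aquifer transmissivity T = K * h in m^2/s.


Transmissivity is defined as T = K * h.
T = 0.0256 * 38.3
  = 0.9805 m^2/s.

0.9805


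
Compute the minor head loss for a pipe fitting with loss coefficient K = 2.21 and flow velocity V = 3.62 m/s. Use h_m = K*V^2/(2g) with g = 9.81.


Minor loss formula: h_m = K * V^2/(2g).
V^2 = 3.62^2 = 13.1044.
V^2/(2g) = 13.1044 / 19.62 = 0.6679 m.
h_m = 2.21 * 0.6679 = 1.4761 m.

1.4761


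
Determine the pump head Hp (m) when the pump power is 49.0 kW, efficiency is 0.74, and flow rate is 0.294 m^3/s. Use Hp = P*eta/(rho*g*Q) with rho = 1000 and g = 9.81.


Pump head formula: Hp = P * eta / (rho * g * Q).
Numerator: P * eta = 49.0 * 1000 * 0.74 = 36260.0 W.
Denominator: rho * g * Q = 1000 * 9.81 * 0.294 = 2884.14.
Hp = 36260.0 / 2884.14 = 12.57 m.

12.57


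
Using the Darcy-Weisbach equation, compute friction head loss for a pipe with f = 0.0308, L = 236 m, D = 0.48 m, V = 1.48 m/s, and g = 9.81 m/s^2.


Darcy-Weisbach equation: h_f = f * (L/D) * V^2/(2g).
f * L/D = 0.0308 * 236/0.48 = 15.1433.
V^2/(2g) = 1.48^2 / (2*9.81) = 2.1904 / 19.62 = 0.1116 m.
h_f = 15.1433 * 0.1116 = 1.691 m.

1.691


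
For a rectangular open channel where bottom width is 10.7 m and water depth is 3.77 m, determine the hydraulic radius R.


For a rectangular section:
Flow area A = b * y = 10.7 * 3.77 = 40.34 m^2.
Wetted perimeter P = b + 2y = 10.7 + 2*3.77 = 18.24 m.
Hydraulic radius R = A/P = 40.34 / 18.24 = 2.2116 m.

2.2116


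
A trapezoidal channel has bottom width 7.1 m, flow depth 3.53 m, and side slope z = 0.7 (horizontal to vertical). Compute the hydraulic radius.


For a trapezoidal section with side slope z:
A = (b + z*y)*y = (7.1 + 0.7*3.53)*3.53 = 33.786 m^2.
P = b + 2*y*sqrt(1 + z^2) = 7.1 + 2*3.53*sqrt(1 + 0.7^2) = 15.718 m.
R = A/P = 33.786 / 15.718 = 2.1495 m.

2.1495


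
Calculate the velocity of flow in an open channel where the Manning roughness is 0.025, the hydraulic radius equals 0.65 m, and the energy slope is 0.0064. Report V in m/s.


Manning's equation gives V = (1/n) * R^(2/3) * S^(1/2).
First, compute R^(2/3) = 0.65^(2/3) = 0.7504.
Next, S^(1/2) = 0.0064^(1/2) = 0.08.
Then 1/n = 1/0.025 = 40.0.
V = 40.0 * 0.7504 * 0.08 = 2.4012 m/s.

2.4012


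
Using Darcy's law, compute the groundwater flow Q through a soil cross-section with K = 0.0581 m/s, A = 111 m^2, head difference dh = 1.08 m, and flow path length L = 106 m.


Darcy's law: Q = K * A * i, where i = dh/L.
Hydraulic gradient i = 1.08 / 106 = 0.010189.
Q = 0.0581 * 111 * 0.010189
  = 0.0657 m^3/s.

0.0657


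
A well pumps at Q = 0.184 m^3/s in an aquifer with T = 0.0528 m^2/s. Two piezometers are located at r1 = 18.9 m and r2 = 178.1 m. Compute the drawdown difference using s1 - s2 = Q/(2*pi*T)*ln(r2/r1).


Thiem equation: s1 - s2 = Q/(2*pi*T) * ln(r2/r1).
ln(r2/r1) = ln(178.1/18.9) = 2.2432.
Q/(2*pi*T) = 0.184 / (2*pi*0.0528) = 0.184 / 0.3318 = 0.5546.
s1 - s2 = 0.5546 * 2.2432 = 1.2441 m.

1.2441


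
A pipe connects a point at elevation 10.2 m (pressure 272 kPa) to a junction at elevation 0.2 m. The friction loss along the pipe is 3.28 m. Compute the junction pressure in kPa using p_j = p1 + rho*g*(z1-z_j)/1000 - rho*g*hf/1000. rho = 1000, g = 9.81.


Junction pressure: p_j = p1 + rho*g*(z1 - z_j)/1000 - rho*g*hf/1000.
Elevation term = 1000*9.81*(10.2 - 0.2)/1000 = 98.1 kPa.
Friction term = 1000*9.81*3.28/1000 = 32.177 kPa.
p_j = 272 + 98.1 - 32.177 = 337.92 kPa.

337.92


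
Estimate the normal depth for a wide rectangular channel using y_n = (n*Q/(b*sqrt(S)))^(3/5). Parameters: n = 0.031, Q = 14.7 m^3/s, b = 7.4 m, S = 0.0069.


We use the wide-channel approximation y_n = (n*Q/(b*sqrt(S)))^(3/5).
sqrt(S) = sqrt(0.0069) = 0.083066.
Numerator: n*Q = 0.031 * 14.7 = 0.4557.
Denominator: b*sqrt(S) = 7.4 * 0.083066 = 0.614688.
arg = 0.7413.
y_n = 0.7413^(3/5) = 0.8356 m.

0.8356


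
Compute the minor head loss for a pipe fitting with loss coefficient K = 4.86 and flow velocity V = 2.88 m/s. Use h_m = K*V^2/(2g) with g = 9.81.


Minor loss formula: h_m = K * V^2/(2g).
V^2 = 2.88^2 = 8.2944.
V^2/(2g) = 8.2944 / 19.62 = 0.4228 m.
h_m = 4.86 * 0.4228 = 2.0546 m.

2.0546


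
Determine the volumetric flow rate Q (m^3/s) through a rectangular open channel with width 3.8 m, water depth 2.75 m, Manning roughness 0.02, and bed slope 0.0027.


For a rectangular channel, the cross-sectional area A = b * y = 3.8 * 2.75 = 10.45 m^2.
The wetted perimeter P = b + 2y = 3.8 + 2*2.75 = 9.3 m.
Hydraulic radius R = A/P = 10.45/9.3 = 1.1237 m.
Velocity V = (1/n)*R^(2/3)*S^(1/2) = (1/0.02)*1.1237^(2/3)*0.0027^(1/2) = 2.8081 m/s.
Discharge Q = A * V = 10.45 * 2.8081 = 29.344 m^3/s.

29.344


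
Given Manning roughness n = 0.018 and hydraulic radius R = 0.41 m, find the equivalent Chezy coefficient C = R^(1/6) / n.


The Chezy coefficient relates to Manning's n through C = R^(1/6) / n.
R^(1/6) = 0.41^(1/6) = 0.861914.
C = 0.861914 / 0.018 = 47.88 m^(1/2)/s.

47.88


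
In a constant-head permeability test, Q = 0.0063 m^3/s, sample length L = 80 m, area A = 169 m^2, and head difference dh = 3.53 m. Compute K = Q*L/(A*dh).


From K = Q*L / (A*dh):
Numerator: Q*L = 0.0063 * 80 = 0.504.
Denominator: A*dh = 169 * 3.53 = 596.57.
K = 0.504 / 596.57 = 0.000845 m/s.

0.000845


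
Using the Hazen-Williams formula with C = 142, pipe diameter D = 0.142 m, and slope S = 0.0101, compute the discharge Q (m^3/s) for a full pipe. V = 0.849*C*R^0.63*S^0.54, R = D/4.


For a full circular pipe, R = D/4 = 0.142/4 = 0.0355 m.
V = 0.849 * 142 * 0.0355^0.63 * 0.0101^0.54
  = 0.849 * 142 * 0.12208 * 0.083625
  = 1.2308 m/s.
Pipe area A = pi*D^2/4 = pi*0.142^2/4 = 0.0158 m^2.
Q = A * V = 0.0158 * 1.2308 = 0.0195 m^3/s.

0.0195


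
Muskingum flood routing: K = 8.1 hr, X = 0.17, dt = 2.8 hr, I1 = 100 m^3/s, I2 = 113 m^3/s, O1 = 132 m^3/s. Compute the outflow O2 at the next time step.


Muskingum coefficients:
denom = 2*K*(1-X) + dt = 2*8.1*(1-0.17) + 2.8 = 16.246.
C0 = (dt - 2*K*X)/denom = (2.8 - 2*8.1*0.17)/16.246 = 0.0028.
C1 = (dt + 2*K*X)/denom = (2.8 + 2*8.1*0.17)/16.246 = 0.3419.
C2 = (2*K*(1-X) - dt)/denom = 0.6553.
O2 = C0*I2 + C1*I1 + C2*O1
   = 0.0028*113 + 0.3419*100 + 0.6553*132
   = 121.01 m^3/s.

121.01


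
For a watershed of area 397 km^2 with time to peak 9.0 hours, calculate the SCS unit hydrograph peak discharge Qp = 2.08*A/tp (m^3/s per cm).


SCS formula: Qp = 2.08 * A / tp.
Qp = 2.08 * 397 / 9.0
   = 825.76 / 9.0
   = 91.75 m^3/s per cm.

91.75


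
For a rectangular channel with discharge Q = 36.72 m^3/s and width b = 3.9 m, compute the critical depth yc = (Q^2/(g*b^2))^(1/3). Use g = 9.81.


Using yc = (Q^2 / (g * b^2))^(1/3):
Q^2 = 36.72^2 = 1348.36.
g * b^2 = 9.81 * 3.9^2 = 9.81 * 15.21 = 149.21.
Q^2 / (g*b^2) = 1348.36 / 149.21 = 9.0367.
yc = 9.0367^(1/3) = 2.0829 m.

2.0829


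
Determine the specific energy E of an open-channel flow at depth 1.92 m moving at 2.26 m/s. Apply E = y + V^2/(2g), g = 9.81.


Specific energy E = y + V^2/(2g).
Velocity head = V^2/(2g) = 2.26^2 / (2*9.81) = 5.1076 / 19.62 = 0.2603 m.
E = 1.92 + 0.2603 = 2.1803 m.

2.1803


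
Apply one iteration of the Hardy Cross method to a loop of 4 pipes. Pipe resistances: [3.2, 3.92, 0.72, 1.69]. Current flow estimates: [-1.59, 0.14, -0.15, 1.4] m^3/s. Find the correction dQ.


Numerator terms (r*Q*|Q|): 3.2*-1.59*|-1.59| = -8.0899; 3.92*0.14*|0.14| = 0.0768; 0.72*-0.15*|-0.15| = -0.0162; 1.69*1.4*|1.4| = 3.3124.
Sum of numerator = -4.7169.
Denominator terms (r*|Q|): 3.2*|-1.59| = 5.088; 3.92*|0.14| = 0.5488; 0.72*|-0.15| = 0.108; 1.69*|1.4| = 2.366.
2 * sum of denominator = 2 * 8.1108 = 16.2216.
dQ = --4.7169 / 16.2216 = 0.2908 m^3/s.

0.2908


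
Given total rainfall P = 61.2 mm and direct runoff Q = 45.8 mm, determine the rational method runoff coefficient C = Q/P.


The runoff coefficient C = runoff depth / rainfall depth.
C = 45.8 / 61.2
  = 0.7484.

0.7484


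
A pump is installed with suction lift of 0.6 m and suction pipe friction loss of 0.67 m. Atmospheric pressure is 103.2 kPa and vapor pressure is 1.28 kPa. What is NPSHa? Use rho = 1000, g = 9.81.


NPSHa = p_atm/(rho*g) - z_s - hf_s - p_vap/(rho*g).
p_atm/(rho*g) = 103.2*1000 / (1000*9.81) = 10.52 m.
p_vap/(rho*g) = 1.28*1000 / (1000*9.81) = 0.13 m.
NPSHa = 10.52 - 0.6 - 0.67 - 0.13
      = 9.12 m.

9.12


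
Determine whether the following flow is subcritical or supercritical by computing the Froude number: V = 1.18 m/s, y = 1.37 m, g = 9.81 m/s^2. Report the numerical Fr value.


The Froude number is defined as Fr = V / sqrt(g*y).
g*y = 9.81 * 1.37 = 13.4397.
sqrt(g*y) = sqrt(13.4397) = 3.666.
Fr = 1.18 / 3.666 = 0.3219.
Since Fr < 1, the flow is subcritical.

0.3219


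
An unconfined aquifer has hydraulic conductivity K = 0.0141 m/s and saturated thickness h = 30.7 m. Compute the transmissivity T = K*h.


Transmissivity is defined as T = K * h.
T = 0.0141 * 30.7
  = 0.4329 m^2/s.

0.4329


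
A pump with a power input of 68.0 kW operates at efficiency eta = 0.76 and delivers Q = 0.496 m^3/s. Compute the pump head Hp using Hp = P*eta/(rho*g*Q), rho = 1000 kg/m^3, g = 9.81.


Pump head formula: Hp = P * eta / (rho * g * Q).
Numerator: P * eta = 68.0 * 1000 * 0.76 = 51680.0 W.
Denominator: rho * g * Q = 1000 * 9.81 * 0.496 = 4865.76.
Hp = 51680.0 / 4865.76 = 10.62 m.

10.62


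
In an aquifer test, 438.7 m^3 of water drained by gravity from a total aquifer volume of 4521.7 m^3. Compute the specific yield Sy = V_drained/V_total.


Specific yield Sy = Volume drained / Total volume.
Sy = 438.7 / 4521.7
   = 0.097.

0.097


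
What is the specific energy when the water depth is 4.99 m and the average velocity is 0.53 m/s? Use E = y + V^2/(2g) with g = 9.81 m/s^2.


Specific energy E = y + V^2/(2g).
Velocity head = V^2/(2g) = 0.53^2 / (2*9.81) = 0.2809 / 19.62 = 0.0143 m.
E = 4.99 + 0.0143 = 5.0043 m.

5.0043


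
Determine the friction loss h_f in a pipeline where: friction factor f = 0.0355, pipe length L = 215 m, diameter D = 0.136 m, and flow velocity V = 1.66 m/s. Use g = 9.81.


Darcy-Weisbach equation: h_f = f * (L/D) * V^2/(2g).
f * L/D = 0.0355 * 215/0.136 = 56.1213.
V^2/(2g) = 1.66^2 / (2*9.81) = 2.7556 / 19.62 = 0.1404 m.
h_f = 56.1213 * 0.1404 = 7.882 m.

7.882


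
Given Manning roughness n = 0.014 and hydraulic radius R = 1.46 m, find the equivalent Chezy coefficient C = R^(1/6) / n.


The Chezy coefficient relates to Manning's n through C = R^(1/6) / n.
R^(1/6) = 1.46^(1/6) = 1.065104.
C = 1.065104 / 0.014 = 76.08 m^(1/2)/s.

76.08


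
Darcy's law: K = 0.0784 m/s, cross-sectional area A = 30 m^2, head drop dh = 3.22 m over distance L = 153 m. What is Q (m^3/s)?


Darcy's law: Q = K * A * i, where i = dh/L.
Hydraulic gradient i = 3.22 / 153 = 0.021046.
Q = 0.0784 * 30 * 0.021046
  = 0.0495 m^3/s.

0.0495


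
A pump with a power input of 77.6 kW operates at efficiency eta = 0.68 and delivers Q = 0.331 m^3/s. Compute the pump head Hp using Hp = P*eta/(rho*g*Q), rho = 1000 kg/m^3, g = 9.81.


Pump head formula: Hp = P * eta / (rho * g * Q).
Numerator: P * eta = 77.6 * 1000 * 0.68 = 52768.0 W.
Denominator: rho * g * Q = 1000 * 9.81 * 0.331 = 3247.11.
Hp = 52768.0 / 3247.11 = 16.25 m.

16.25


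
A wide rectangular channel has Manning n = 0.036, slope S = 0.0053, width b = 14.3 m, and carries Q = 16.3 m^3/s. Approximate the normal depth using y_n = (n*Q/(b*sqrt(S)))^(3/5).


We use the wide-channel approximation y_n = (n*Q/(b*sqrt(S)))^(3/5).
sqrt(S) = sqrt(0.0053) = 0.072801.
Numerator: n*Q = 0.036 * 16.3 = 0.5868.
Denominator: b*sqrt(S) = 14.3 * 0.072801 = 1.041054.
arg = 0.5637.
y_n = 0.5637^(3/5) = 0.7089 m.

0.7089


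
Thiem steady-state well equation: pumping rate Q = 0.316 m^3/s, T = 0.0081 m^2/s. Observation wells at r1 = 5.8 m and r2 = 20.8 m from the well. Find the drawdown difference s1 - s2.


Thiem equation: s1 - s2 = Q/(2*pi*T) * ln(r2/r1).
ln(r2/r1) = ln(20.8/5.8) = 1.2771.
Q/(2*pi*T) = 0.316 / (2*pi*0.0081) = 0.316 / 0.0509 = 6.209.
s1 - s2 = 6.209 * 1.2771 = 7.9295 m.

7.9295


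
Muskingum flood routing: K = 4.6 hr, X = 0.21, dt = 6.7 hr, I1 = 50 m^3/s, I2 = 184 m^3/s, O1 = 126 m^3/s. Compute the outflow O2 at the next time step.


Muskingum coefficients:
denom = 2*K*(1-X) + dt = 2*4.6*(1-0.21) + 6.7 = 13.968.
C0 = (dt - 2*K*X)/denom = (6.7 - 2*4.6*0.21)/13.968 = 0.3414.
C1 = (dt + 2*K*X)/denom = (6.7 + 2*4.6*0.21)/13.968 = 0.618.
C2 = (2*K*(1-X) - dt)/denom = 0.0407.
O2 = C0*I2 + C1*I1 + C2*O1
   = 0.3414*184 + 0.618*50 + 0.0407*126
   = 98.83 m^3/s.

98.83


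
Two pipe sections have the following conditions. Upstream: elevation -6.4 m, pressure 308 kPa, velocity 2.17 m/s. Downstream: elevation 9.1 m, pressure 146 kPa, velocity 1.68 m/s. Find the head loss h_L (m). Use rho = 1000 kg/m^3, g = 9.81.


Total head at each section: H = z + p/(rho*g) + V^2/(2g).
H1 = -6.4 + 308*1000/(1000*9.81) + 2.17^2/(2*9.81)
   = -6.4 + 31.397 + 0.24
   = 25.237 m.
H2 = 9.1 + 146*1000/(1000*9.81) + 1.68^2/(2*9.81)
   = 9.1 + 14.883 + 0.1439
   = 24.127 m.
h_L = H1 - H2 = 25.237 - 24.127 = 1.11 m.

1.11


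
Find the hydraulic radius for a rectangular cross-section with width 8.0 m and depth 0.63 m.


For a rectangular section:
Flow area A = b * y = 8.0 * 0.63 = 5.04 m^2.
Wetted perimeter P = b + 2y = 8.0 + 2*0.63 = 9.26 m.
Hydraulic radius R = A/P = 5.04 / 9.26 = 0.5443 m.

0.5443


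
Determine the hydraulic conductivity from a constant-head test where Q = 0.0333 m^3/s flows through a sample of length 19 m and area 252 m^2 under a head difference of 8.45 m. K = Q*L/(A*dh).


From K = Q*L / (A*dh):
Numerator: Q*L = 0.0333 * 19 = 0.6327.
Denominator: A*dh = 252 * 8.45 = 2129.4.
K = 0.6327 / 2129.4 = 0.000297 m/s.

0.000297


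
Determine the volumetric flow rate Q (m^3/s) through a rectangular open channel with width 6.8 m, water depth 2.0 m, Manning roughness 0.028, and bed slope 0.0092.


For a rectangular channel, the cross-sectional area A = b * y = 6.8 * 2.0 = 13.6 m^2.
The wetted perimeter P = b + 2y = 6.8 + 2*2.0 = 10.8 m.
Hydraulic radius R = A/P = 13.6/10.8 = 1.2593 m.
Velocity V = (1/n)*R^(2/3)*S^(1/2) = (1/0.028)*1.2593^(2/3)*0.0092^(1/2) = 3.9947 m/s.
Discharge Q = A * V = 13.6 * 3.9947 = 54.327 m^3/s.

54.327


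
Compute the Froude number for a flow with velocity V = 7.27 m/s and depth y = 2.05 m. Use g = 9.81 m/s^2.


The Froude number is defined as Fr = V / sqrt(g*y).
g*y = 9.81 * 2.05 = 20.1105.
sqrt(g*y) = sqrt(20.1105) = 4.4845.
Fr = 7.27 / 4.4845 = 1.6211.

1.6211


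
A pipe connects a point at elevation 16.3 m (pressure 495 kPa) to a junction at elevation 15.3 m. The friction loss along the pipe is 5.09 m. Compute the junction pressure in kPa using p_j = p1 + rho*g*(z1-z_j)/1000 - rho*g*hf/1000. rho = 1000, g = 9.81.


Junction pressure: p_j = p1 + rho*g*(z1 - z_j)/1000 - rho*g*hf/1000.
Elevation term = 1000*9.81*(16.3 - 15.3)/1000 = 9.81 kPa.
Friction term = 1000*9.81*5.09/1000 = 49.933 kPa.
p_j = 495 + 9.81 - 49.933 = 454.88 kPa.

454.88


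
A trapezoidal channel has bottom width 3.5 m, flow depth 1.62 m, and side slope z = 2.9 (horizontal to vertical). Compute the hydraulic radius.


For a trapezoidal section with side slope z:
A = (b + z*y)*y = (3.5 + 2.9*1.62)*1.62 = 13.281 m^2.
P = b + 2*y*sqrt(1 + z^2) = 3.5 + 2*1.62*sqrt(1 + 2.9^2) = 13.439 m.
R = A/P = 13.281 / 13.439 = 0.9882 m.

0.9882


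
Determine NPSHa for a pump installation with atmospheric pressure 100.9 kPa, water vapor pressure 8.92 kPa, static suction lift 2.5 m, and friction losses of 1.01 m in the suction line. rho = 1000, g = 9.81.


NPSHa = p_atm/(rho*g) - z_s - hf_s - p_vap/(rho*g).
p_atm/(rho*g) = 100.9*1000 / (1000*9.81) = 10.285 m.
p_vap/(rho*g) = 8.92*1000 / (1000*9.81) = 0.909 m.
NPSHa = 10.285 - 2.5 - 1.01 - 0.909
      = 5.87 m.

5.87


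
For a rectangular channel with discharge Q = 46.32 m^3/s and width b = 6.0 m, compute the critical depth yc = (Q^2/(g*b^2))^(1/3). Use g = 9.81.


Using yc = (Q^2 / (g * b^2))^(1/3):
Q^2 = 46.32^2 = 2145.54.
g * b^2 = 9.81 * 6.0^2 = 9.81 * 36.0 = 353.16.
Q^2 / (g*b^2) = 2145.54 / 353.16 = 6.0753.
yc = 6.0753^(1/3) = 1.8247 m.

1.8247


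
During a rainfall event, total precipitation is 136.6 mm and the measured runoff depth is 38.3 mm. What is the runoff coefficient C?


The runoff coefficient C = runoff depth / rainfall depth.
C = 38.3 / 136.6
  = 0.2804.

0.2804


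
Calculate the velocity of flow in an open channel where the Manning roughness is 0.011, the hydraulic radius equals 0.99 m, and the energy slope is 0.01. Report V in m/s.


Manning's equation gives V = (1/n) * R^(2/3) * S^(1/2).
First, compute R^(2/3) = 0.99^(2/3) = 0.9933.
Next, S^(1/2) = 0.01^(1/2) = 0.1.
Then 1/n = 1/0.011 = 90.91.
V = 90.91 * 0.9933 * 0.1 = 9.0302 m/s.

9.0302


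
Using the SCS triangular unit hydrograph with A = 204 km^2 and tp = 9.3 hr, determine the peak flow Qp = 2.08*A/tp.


SCS formula: Qp = 2.08 * A / tp.
Qp = 2.08 * 204 / 9.3
   = 424.32 / 9.3
   = 45.63 m^3/s per cm.

45.63


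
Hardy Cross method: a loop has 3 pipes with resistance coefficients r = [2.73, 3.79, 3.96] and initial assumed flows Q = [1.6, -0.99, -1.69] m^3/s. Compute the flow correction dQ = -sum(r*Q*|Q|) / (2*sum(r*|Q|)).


Numerator terms (r*Q*|Q|): 2.73*1.6*|1.6| = 6.9888; 3.79*-0.99*|-0.99| = -3.7146; 3.96*-1.69*|-1.69| = -11.3102.
Sum of numerator = -8.0359.
Denominator terms (r*|Q|): 2.73*|1.6| = 4.368; 3.79*|-0.99| = 3.7521; 3.96*|-1.69| = 6.6924.
2 * sum of denominator = 2 * 14.8125 = 29.625.
dQ = --8.0359 / 29.625 = 0.2713 m^3/s.

0.2713


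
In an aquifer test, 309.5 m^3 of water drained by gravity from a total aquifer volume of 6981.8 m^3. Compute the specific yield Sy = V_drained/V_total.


Specific yield Sy = Volume drained / Total volume.
Sy = 309.5 / 6981.8
   = 0.0443.

0.0443


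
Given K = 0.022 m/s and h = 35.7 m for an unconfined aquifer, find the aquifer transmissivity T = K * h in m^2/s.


Transmissivity is defined as T = K * h.
T = 0.022 * 35.7
  = 0.7854 m^2/s.

0.7854


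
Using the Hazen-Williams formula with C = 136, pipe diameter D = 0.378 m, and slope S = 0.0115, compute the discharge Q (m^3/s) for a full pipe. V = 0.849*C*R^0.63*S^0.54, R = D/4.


For a full circular pipe, R = D/4 = 0.378/4 = 0.0945 m.
V = 0.849 * 136 * 0.0945^0.63 * 0.0115^0.54
  = 0.849 * 136 * 0.226215 * 0.089697
  = 2.3429 m/s.
Pipe area A = pi*D^2/4 = pi*0.378^2/4 = 0.1122 m^2.
Q = A * V = 0.1122 * 2.3429 = 0.2629 m^3/s.

0.2629


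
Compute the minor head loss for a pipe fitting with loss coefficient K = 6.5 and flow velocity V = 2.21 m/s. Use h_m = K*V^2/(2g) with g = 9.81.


Minor loss formula: h_m = K * V^2/(2g).
V^2 = 2.21^2 = 4.8841.
V^2/(2g) = 4.8841 / 19.62 = 0.2489 m.
h_m = 6.5 * 0.2489 = 1.6181 m.

1.6181


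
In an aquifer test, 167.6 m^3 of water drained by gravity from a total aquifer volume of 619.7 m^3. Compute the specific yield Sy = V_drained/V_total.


Specific yield Sy = Volume drained / Total volume.
Sy = 167.6 / 619.7
   = 0.2705.

0.2705


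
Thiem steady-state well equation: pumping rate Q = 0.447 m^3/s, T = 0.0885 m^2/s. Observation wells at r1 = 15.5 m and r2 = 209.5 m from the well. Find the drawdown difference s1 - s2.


Thiem equation: s1 - s2 = Q/(2*pi*T) * ln(r2/r1).
ln(r2/r1) = ln(209.5/15.5) = 2.6039.
Q/(2*pi*T) = 0.447 / (2*pi*0.0885) = 0.447 / 0.5561 = 0.8039.
s1 - s2 = 0.8039 * 2.6039 = 2.0932 m.

2.0932


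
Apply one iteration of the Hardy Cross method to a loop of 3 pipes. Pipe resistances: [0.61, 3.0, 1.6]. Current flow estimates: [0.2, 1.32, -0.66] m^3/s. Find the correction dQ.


Numerator terms (r*Q*|Q|): 0.61*0.2*|0.2| = 0.0244; 3.0*1.32*|1.32| = 5.2272; 1.6*-0.66*|-0.66| = -0.697.
Sum of numerator = 4.5546.
Denominator terms (r*|Q|): 0.61*|0.2| = 0.122; 3.0*|1.32| = 3.96; 1.6*|-0.66| = 1.056.
2 * sum of denominator = 2 * 5.138 = 10.276.
dQ = -4.5546 / 10.276 = -0.4432 m^3/s.

-0.4432


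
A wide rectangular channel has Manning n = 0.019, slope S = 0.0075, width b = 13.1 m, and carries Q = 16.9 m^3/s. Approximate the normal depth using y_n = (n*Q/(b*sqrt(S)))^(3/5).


We use the wide-channel approximation y_n = (n*Q/(b*sqrt(S)))^(3/5).
sqrt(S) = sqrt(0.0075) = 0.086603.
Numerator: n*Q = 0.019 * 16.9 = 0.3211.
Denominator: b*sqrt(S) = 13.1 * 0.086603 = 1.134499.
arg = 0.283.
y_n = 0.283^(3/5) = 0.4689 m.

0.4689


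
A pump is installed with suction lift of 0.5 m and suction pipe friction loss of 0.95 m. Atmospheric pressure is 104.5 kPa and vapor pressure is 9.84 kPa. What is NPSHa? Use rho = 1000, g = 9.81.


NPSHa = p_atm/(rho*g) - z_s - hf_s - p_vap/(rho*g).
p_atm/(rho*g) = 104.5*1000 / (1000*9.81) = 10.652 m.
p_vap/(rho*g) = 9.84*1000 / (1000*9.81) = 1.003 m.
NPSHa = 10.652 - 0.5 - 0.95 - 1.003
      = 8.2 m.

8.2


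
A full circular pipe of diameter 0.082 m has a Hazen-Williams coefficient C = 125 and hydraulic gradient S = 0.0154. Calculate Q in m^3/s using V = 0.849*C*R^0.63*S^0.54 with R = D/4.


For a full circular pipe, R = D/4 = 0.082/4 = 0.0205 m.
V = 0.849 * 125 * 0.0205^0.63 * 0.0154^0.54
  = 0.849 * 125 * 0.086378 * 0.105017
  = 0.9627 m/s.
Pipe area A = pi*D^2/4 = pi*0.082^2/4 = 0.0053 m^2.
Q = A * V = 0.0053 * 0.9627 = 0.0051 m^3/s.

0.0051


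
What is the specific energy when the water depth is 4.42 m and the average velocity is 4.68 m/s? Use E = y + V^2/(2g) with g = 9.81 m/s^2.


Specific energy E = y + V^2/(2g).
Velocity head = V^2/(2g) = 4.68^2 / (2*9.81) = 21.9024 / 19.62 = 1.1163 m.
E = 4.42 + 1.1163 = 5.5363 m.

5.5363


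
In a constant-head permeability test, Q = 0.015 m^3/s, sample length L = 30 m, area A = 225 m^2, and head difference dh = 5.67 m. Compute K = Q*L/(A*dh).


From K = Q*L / (A*dh):
Numerator: Q*L = 0.015 * 30 = 0.45.
Denominator: A*dh = 225 * 5.67 = 1275.75.
K = 0.45 / 1275.75 = 0.000353 m/s.

0.000353
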